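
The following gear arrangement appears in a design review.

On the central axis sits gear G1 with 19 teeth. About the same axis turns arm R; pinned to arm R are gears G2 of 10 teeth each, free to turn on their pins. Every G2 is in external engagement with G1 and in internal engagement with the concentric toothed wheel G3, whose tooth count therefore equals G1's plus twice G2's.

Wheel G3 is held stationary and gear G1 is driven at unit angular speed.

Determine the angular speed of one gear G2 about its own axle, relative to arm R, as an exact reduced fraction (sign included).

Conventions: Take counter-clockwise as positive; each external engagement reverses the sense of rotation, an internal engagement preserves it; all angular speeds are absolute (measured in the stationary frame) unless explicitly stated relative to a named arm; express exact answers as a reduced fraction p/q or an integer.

-741/580

topology: planetary set — G1 19T / G2 10T / G3 39T, arm = carrier (Willis)
ring teeth: 19 + 2·10 = 39
19(ω_sun−ω_arm) = −39(ω_ring−ω_arm),  ω_ring = 0, ω_sun = 1
19(1−ω_arm) = −39(0−ω_arm)  ⇒  58·ω_arm = 19  ⇒  ω_arm = 19/58
sun–planet mesh: 19·(1−19/58) = −10·(ω_p−ω_arm)  ⇒  ω_p−ω_arm = -741/580
exact speed ratio = -741/580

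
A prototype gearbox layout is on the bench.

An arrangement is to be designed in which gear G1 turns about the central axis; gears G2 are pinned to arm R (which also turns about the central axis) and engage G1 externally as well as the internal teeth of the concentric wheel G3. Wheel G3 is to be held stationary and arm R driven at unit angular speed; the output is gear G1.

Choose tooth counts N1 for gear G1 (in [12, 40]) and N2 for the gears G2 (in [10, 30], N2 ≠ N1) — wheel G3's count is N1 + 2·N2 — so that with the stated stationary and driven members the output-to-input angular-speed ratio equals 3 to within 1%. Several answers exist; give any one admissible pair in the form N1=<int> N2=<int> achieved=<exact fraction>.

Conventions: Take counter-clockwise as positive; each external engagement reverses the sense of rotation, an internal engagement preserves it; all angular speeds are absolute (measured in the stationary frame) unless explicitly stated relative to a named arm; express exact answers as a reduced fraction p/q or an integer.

topology: planetary set — design target 3, arm = carrier (Willis)
Willis with ω_ring = 0: ω_sun/ω_arm = (N1+N3)/N1; set equal to 3  ⇒  N3/N1 = 3 − 1 = 2
N3 = N1 + 2·N2  ⇒  N2/N1 = (N3/N1 − 1)/2 = (2 − 1)/2 = 1/2
smallest multiple with N1 ≥ 12 and N2 ≥ 10: k = 10  ⇒  N1 = 10·2 = 20, N2 = 10·1 = 10 (N1 ≤ 40, N2 ≤ 30, N2 ≠ N1 ✓), N3 = 20 + 2·10 = 40
check: (N1+N3)/N1 with N1 = 20, N3 = 40 gives 3; |achieved − target| = 0 ≤ 3/100 ✓

N1=20 N2=10 achieved=3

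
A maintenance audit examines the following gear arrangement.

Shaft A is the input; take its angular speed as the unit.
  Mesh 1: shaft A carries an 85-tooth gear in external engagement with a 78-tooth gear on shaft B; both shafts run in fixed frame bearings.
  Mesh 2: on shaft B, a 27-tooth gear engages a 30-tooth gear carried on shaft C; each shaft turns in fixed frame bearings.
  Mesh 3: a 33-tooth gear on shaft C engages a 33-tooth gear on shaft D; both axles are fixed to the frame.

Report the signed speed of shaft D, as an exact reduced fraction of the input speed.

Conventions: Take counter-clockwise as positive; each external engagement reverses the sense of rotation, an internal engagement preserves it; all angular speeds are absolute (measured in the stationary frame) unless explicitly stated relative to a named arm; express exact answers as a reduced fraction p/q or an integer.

3-mesh fixed-axis compound train (all bearings frame-fixed)
mesh 1 [85T→78T]: |ω|/ω_in = 1×85/78 = 85/78, sense flips to −
mesh 2 [27T→30T]: |ω|/ω_in = (85/78)×27/30 = 51/52, sense flips to +
mesh 3 [33T→33T]: |ω|/ω_in = (51/52)×33/33 = 51/52, sense flips to −
signed output speed (× input speed) = -51/52

-51/52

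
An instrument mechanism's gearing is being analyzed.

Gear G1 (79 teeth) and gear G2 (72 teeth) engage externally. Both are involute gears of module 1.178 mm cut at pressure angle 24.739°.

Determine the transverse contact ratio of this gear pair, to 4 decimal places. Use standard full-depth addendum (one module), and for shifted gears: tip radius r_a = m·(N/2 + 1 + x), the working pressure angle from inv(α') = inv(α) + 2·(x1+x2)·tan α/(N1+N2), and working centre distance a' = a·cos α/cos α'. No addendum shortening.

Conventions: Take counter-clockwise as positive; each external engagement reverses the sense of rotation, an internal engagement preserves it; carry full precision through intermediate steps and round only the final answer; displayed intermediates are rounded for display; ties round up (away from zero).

1.5837

recognized (one external pair, fixed centres): single-mesh tooth geometry, m = 1.178, N1 = 79, N2 = 72
base radii: r_b1 = 42.260549, r_b2 = 38.515944
tip radii: r_a1 = 47.709000, r_a2 = 43.586000
no profile shift: α' = α, a' = a
action lengths: √(r_a1²−r_b1²) = 22.140340, √(r_a2²−r_b2²) = 20.402487
base pitch p_b = π·m·cos α = 3.361150
CR = (22.140340 + 20.402487 − 88.939000·sin 24.73900°)/3.361150 = 1.583731
contact ratio ≈ 1.5837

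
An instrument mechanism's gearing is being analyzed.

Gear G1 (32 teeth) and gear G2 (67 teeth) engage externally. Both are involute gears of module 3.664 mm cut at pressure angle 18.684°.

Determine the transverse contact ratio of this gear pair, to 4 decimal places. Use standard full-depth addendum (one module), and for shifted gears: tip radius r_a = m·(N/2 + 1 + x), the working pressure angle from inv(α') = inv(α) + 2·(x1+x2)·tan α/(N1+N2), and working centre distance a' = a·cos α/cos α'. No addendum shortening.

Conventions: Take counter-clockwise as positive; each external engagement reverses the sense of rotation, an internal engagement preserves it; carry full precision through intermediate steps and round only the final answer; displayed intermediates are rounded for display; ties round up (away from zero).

1.8063

topology: single-mesh involute geometry — m = 3.664, 32T/67T pair
base radii: r_b1 = 55.534502, r_b2 = 116.275363
tip radii: r_a1 = 62.288000, r_a2 = 126.408000
no profile shift: α' = α, a' = a
action lengths: √(r_a1²−r_b1²) = 28.208404, √(r_a2²−r_b2²) = 49.588530
base pitch p_b = π·m·cos α = 10.904174
CR = (28.208404 + 49.588530 − 181.368000·sin 18.68400°)/10.904174 = 1.806278
contact ratio ≈ 1.8063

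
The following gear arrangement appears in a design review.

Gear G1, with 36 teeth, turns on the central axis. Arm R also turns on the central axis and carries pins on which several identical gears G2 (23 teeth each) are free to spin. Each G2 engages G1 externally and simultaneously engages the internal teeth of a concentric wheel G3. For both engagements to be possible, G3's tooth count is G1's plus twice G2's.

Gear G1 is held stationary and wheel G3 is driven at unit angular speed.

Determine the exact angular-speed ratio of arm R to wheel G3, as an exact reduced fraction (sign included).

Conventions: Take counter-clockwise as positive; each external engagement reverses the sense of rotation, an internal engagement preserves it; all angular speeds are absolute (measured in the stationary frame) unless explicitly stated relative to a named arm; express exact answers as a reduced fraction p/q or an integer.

41/59

recognized (axles ride arm R): planetary set, 36/23/82 teeth
ring teeth: 36 + 2·23 = 82
36(ω_sun−ω_arm) = −82(ω_ring−ω_arm),  ω_sun = 0, ω_ring = 1
36(0−ω_arm) = −82(1−ω_arm)  ⇒  118·ω_arm = 82  ⇒  ω_arm = 41/59
ω_out/ω_in = 41/59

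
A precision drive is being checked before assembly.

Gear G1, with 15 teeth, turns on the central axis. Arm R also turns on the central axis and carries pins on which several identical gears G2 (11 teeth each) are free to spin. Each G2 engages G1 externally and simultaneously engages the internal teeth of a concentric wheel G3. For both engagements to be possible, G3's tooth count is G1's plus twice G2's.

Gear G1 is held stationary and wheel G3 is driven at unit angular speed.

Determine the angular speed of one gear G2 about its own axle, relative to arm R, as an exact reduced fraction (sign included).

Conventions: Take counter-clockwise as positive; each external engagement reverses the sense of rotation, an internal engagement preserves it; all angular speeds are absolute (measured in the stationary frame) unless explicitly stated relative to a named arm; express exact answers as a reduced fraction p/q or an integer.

555/572

recognized (axles ride arm R): planetary set, 15/11/37 teeth
ring teeth: 15 + 2·11 = 37
15(ω_sun−ω_arm) = −37(ω_ring−ω_arm),  ω_sun = 0, ω_ring = 1
15(0−ω_arm) = −37(1−ω_arm)  ⇒  52·ω_arm = 37  ⇒  ω_arm = 37/52
sun–planet mesh: 15·(0−37/52) = −11·(ω_p−ω_arm)  ⇒  ω_p−ω_arm = 555/572
exact speed ratio = 555/572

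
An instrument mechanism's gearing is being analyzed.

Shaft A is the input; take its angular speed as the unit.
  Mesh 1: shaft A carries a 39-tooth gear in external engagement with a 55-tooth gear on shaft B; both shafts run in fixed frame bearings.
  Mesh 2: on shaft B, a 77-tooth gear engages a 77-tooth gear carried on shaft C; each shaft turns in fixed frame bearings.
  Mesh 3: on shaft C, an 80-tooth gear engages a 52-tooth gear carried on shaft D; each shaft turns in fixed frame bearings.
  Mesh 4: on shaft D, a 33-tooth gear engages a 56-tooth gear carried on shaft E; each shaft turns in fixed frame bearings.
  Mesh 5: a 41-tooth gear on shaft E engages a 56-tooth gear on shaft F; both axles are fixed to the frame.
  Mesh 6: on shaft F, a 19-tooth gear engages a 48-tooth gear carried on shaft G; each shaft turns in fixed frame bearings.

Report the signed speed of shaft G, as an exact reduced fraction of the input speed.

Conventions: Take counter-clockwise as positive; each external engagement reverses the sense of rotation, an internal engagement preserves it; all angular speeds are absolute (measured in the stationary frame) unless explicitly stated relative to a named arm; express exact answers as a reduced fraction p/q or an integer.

2337/12544

6-mesh fixed-axis compound train (all bearings frame-fixed)
mesh 1 [39T→55T]: |ω|/ω_in = 1×39/55 = 39/55, sense flips to −
mesh 2 [77T→77T]: |ω|/ω_in = (39/55)×77/77 = 39/55, sense flips to +
mesh 3 [80T→52T]: |ω|/ω_in = (39/55)×80/52 = 12/11, sense flips to −
mesh 4 [33T→56T]: |ω|/ω_in = (12/11)×33/56 = 9/14, sense flips to +
mesh 5 [41T→56T]: |ω|/ω_in = (9/14)×41/56 = 369/784, sense flips to −
mesh 6 [19T→48T]: |ω|/ω_in = (369/784)×19/48 = 2337/12544, sense flips to +
signed output speed (× input speed) = 2337/12544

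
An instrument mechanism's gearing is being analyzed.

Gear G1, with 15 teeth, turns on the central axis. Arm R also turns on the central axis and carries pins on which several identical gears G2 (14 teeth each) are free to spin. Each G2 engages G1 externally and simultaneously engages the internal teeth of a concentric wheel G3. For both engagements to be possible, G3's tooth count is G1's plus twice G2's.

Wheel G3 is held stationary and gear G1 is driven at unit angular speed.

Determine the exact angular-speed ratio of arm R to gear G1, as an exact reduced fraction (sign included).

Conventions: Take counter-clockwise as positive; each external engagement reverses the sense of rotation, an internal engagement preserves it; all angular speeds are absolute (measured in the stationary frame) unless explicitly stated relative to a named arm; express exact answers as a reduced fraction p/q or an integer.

15/58

planetary set (15T centre, 14T on arm, 43T internal) — Willis relation
ring teeth: 15 + 2·14 = 43
15(ω_sun−ω_arm) = −43(ω_ring−ω_arm),  ω_ring = 0, ω_sun = 1
15(1−ω_arm) = −43(0−ω_arm)  ⇒  58·ω_arm = 15  ⇒  ω_arm = 15/58
ω_out/ω_in = 15/58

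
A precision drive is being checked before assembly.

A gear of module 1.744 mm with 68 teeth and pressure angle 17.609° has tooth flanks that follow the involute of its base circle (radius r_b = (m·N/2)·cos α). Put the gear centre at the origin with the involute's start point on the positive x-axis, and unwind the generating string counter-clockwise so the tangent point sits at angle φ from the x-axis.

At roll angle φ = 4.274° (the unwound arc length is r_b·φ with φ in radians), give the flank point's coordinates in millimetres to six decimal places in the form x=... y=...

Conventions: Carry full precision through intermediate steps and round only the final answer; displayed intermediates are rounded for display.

x=56.674603 y=0.007815

single-mesh involute tooth geometry (68T wheel at module 1.744)
pitch radius r_p = m·N/2 = 1.744·68/2 = 59.296000
base radius r_b = r_p·cos α = 59.296000·cos 17.609° = 56.517577
roll angle φ = 4.274° = 0.07459537 rad
x = r_b·(cos φ + φ·sin φ) = 56.674603
y = r_b·(sin φ − φ·cos φ) = 0.007815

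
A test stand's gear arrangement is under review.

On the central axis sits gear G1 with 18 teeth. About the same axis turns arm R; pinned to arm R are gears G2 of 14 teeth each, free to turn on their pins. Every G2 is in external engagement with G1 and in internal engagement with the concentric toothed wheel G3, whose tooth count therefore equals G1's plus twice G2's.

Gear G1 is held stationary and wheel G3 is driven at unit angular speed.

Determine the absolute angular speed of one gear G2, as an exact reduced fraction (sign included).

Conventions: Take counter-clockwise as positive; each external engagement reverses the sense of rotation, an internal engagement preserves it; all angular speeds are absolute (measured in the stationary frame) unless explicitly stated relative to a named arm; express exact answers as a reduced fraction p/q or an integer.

class = planetary set [G3 = 18+2·14 = 46; Willis about the carrier]
ring teeth: 18 + 2·14 = 46
18(ω_sun−ω_arm) = −46(ω_ring−ω_arm),  ω_sun = 0, ω_ring = 1
18(0−ω_arm) = −46(1−ω_arm)  ⇒  64·ω_arm = 46  ⇒  ω_arm = 23/32
sun–planet mesh: 18·(0−23/32) = −14·(ω_p−ω_arm)  ⇒  ω_p−ω_arm = 207/224
ω_p = 23/32 + 207/224 = 23/14
exact speed ratio = 23/14

23/14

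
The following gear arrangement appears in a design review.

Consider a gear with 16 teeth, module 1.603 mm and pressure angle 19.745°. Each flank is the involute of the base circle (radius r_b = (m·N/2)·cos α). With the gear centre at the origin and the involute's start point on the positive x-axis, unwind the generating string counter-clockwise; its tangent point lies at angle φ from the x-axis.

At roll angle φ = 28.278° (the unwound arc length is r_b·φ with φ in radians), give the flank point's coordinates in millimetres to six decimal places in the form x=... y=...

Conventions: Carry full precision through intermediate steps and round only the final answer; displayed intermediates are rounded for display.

single-mesh involute tooth geometry (16T wheel at module 1.603)
pitch radius r_p = m·N/2 = 1.603·16/2 = 12.824000
base radius r_b = r_p·cos α = 12.824000·cos 19.745° = 12.070019
roll angle φ = 28.278° = 0.49354421 rad
x = r_b·(cos φ + φ·sin φ) = 13.451746
y = r_b·(sin φ − φ·cos φ) = 0.472008

x=13.451746 y=0.472008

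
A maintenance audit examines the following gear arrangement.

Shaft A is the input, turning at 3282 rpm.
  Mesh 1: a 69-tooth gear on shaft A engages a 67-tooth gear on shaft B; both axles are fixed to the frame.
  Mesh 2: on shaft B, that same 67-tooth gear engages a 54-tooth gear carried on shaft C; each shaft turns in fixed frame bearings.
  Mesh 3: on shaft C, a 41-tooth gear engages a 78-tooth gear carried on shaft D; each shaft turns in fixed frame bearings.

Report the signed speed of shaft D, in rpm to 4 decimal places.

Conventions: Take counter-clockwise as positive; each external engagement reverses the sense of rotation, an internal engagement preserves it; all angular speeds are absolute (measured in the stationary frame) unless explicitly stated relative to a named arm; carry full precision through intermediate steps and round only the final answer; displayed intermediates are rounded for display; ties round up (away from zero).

topology: fixed-axis compound train — 3 meshes, A→D
mesh 1 [69T→67T]: ω = 3282.0000×69/67 = 3379.9701 rpm, sense flips to −
mesh 2 [67T→54T]: ω = 3379.9701×67/54 = 4193.6667 rpm, sense flips to +
mesh 3 [41T→78T]: ω = 4193.6667×41/78 = 2204.3632 rpm, sense flips to −
signed output speed = -2204.3632 rpm

-2204.3632 rpm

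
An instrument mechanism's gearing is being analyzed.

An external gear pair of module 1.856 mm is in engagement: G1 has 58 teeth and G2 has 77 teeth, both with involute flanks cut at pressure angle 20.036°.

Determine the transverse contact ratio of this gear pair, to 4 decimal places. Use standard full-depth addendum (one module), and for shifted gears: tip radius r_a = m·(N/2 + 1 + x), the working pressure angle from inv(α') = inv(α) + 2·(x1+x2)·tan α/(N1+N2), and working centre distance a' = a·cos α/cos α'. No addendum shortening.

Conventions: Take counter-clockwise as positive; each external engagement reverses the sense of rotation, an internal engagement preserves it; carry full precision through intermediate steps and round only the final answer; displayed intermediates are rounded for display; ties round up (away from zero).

class = single-mesh tooth geometry [involute pair 58T × 77T, m = 1.856]
base radii: r_b1 = 50.566439, r_b2 = 67.131307
tip radii: r_a1 = 55.680000, r_a2 = 73.312000
no profile shift: α' = α, a' = a
action lengths: √(r_a1²−r_b1²) = 23.308746, √(r_a2²−r_b2²) = 29.462467
base pitch p_b = π·m·cos α = 5.477902
CR = (23.308746 + 29.462467 − 125.280000·sin 20.03600°)/5.477902 = 1.797946
contact ratio ≈ 1.7979

1.7979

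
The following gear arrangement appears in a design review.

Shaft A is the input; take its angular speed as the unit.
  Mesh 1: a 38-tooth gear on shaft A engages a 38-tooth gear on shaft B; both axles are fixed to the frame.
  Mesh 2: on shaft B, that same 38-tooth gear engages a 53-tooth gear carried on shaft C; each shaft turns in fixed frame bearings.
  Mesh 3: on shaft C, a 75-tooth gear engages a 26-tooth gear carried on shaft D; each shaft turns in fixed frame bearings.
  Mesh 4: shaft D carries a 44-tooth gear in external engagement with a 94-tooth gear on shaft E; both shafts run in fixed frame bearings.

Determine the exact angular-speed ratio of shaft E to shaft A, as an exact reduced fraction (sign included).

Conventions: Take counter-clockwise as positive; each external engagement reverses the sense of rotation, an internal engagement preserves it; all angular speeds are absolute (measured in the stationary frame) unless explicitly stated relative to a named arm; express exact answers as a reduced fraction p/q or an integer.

31350/32383

class = fixed-axis compound train [4 meshes; 4 ratios multiply, 4 sense flips]
mesh 1 [38T→38T]: running ratio 1, sense −
mesh 2 [38T→53T]: running ratio 38/53, sense +
mesh 3 [75T→26T]: running ratio 1425/689, sense −
mesh 4 [44T→94T]: running ratio 31350/32383, sense +
ω_out/ω_in = 31350/32383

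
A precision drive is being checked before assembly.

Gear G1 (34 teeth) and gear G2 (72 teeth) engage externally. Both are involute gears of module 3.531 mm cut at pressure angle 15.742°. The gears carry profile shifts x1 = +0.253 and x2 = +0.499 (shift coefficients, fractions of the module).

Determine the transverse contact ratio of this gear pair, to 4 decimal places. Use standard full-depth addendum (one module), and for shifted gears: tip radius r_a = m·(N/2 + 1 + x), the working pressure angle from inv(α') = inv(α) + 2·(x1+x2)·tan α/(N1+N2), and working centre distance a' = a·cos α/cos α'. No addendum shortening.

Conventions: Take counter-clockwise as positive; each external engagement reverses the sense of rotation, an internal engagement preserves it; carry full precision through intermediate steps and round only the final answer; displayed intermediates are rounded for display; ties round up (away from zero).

recognized (one external pair, fixed centres): single-mesh tooth geometry, m = 3.531, N1 = 34, N2 = 72
base radii: r_b1 = 57.775575, r_b2 = 122.348276
tip radii: r_a1 = 64.451343, r_a2 = 132.408969
inv(α') = inv(15.742°) + 2·(+0.253+0.499)·tan α/(34+72) = 0.01112819  ⇒  α' = 18.19727°
a' = a·cos α / cos α' = 187.1430·cos 15.742°/cos 18.19727° = 189.606660
action lengths: √(r_a1²−r_b1²) = 28.564988, √(r_a2²−r_b2²) = 50.626419
base pitch p_b = π·m·cos α = 10.676901
CR = (28.564988 + 50.626419 − 189.606660·sin 18.19727°)/10.676901 = 1.871256
contact ratio ≈ 1.8713

1.8713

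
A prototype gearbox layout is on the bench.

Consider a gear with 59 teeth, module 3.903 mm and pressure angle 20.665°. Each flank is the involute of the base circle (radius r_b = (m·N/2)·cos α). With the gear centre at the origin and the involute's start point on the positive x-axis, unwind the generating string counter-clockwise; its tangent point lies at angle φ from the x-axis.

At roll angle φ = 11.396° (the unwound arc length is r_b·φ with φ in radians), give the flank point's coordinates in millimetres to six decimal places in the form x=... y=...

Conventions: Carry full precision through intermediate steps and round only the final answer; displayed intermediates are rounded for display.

single-mesh involute tooth geometry (59T wheel at module 3.903)
pitch radius r_p = m·N/2 = 3.903·59/2 = 115.138500
base radius r_b = r_p·cos α = 115.138500·cos 20.665° = 107.730464
roll angle φ = 11.396° = 0.19889772 rad
x = r_b·(cos φ + φ·sin φ) = 109.840360
y = r_b·(sin φ − φ·cos φ) = 0.281441

x=109.840360 y=0.281441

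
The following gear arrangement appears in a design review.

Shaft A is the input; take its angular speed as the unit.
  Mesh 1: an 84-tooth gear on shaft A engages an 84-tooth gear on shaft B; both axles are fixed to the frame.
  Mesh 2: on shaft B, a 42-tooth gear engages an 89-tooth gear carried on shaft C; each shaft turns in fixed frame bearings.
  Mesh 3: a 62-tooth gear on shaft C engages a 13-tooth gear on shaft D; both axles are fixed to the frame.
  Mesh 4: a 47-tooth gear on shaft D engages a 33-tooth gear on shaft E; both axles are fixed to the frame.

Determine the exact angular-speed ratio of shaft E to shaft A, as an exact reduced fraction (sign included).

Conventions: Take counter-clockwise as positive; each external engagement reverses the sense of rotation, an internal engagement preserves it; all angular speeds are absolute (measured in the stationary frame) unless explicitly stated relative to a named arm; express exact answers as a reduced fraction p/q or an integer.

40796/12727

class = fixed-axis compound train [4 meshes; 4 ratios multiply, 4 sense flips]
mesh 1 [84T→84T]: running ratio 1, sense −
mesh 2 [42T→89T]: running ratio 42/89, sense +
mesh 3 [62T→13T]: running ratio 2604/1157, sense −
mesh 4 [47T→33T]: running ratio 40796/12727, sense +
ω_out/ω_in = 40796/12727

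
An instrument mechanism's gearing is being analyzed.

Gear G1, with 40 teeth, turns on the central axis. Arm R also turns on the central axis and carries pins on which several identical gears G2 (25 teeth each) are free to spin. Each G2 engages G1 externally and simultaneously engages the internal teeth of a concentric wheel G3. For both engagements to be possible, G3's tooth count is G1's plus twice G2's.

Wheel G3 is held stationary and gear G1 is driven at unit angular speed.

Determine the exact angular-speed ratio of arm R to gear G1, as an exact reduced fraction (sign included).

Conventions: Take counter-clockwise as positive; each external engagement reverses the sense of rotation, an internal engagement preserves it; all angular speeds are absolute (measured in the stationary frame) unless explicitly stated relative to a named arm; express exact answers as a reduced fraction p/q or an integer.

topology: planetary set — G1 40T / G2 25T / G3 90T, arm = carrier (Willis)
ring teeth: 40 + 2·25 = 90
40(ω_sun−ω_arm) = −90(ω_ring−ω_arm),  ω_ring = 0, ω_sun = 1
40(1−ω_arm) = −90(0−ω_arm)  ⇒  130·ω_arm = 40  ⇒  ω_arm = 4/13
ω_out/ω_in = 4/13

4/13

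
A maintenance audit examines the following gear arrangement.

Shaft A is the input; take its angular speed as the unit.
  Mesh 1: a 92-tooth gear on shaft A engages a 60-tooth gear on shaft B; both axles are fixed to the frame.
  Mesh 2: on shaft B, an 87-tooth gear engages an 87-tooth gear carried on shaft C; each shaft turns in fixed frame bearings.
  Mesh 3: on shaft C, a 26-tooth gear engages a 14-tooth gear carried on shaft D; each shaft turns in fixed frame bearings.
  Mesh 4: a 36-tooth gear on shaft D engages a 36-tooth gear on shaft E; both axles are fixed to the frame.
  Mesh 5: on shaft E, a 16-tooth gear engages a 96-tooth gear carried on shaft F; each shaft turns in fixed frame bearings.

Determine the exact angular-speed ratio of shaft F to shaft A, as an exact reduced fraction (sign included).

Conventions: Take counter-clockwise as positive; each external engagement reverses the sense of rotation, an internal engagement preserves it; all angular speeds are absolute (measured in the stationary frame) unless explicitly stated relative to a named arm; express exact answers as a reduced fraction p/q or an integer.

class = fixed-axis compound train [5 meshes; 5 ratios multiply, 5 sense flips]
mesh 1 [92T→60T]: running ratio 23/15, sense −
mesh 2 [87T→87T]: running ratio 23/15, sense +
mesh 3 [26T→14T]: running ratio 299/105, sense −
mesh 4 [36T→36T]: running ratio 299/105, sense +
mesh 5 [16T→96T]: running ratio 299/630, sense −
ω_out/ω_in = -299/630

-299/630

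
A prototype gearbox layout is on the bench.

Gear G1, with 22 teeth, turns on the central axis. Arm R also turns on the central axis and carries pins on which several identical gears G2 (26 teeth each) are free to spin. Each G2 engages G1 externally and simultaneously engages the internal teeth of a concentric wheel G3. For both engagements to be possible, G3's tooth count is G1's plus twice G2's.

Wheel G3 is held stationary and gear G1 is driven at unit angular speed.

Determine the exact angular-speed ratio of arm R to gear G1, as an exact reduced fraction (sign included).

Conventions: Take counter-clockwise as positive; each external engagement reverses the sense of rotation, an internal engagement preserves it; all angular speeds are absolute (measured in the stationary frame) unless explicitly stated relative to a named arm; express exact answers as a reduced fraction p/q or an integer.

planetary set (22T centre, 26T on arm, 74T internal) — Willis relation
ring teeth: 22 + 2·26 = 74
22(ω_sun−ω_arm) = −74(ω_ring−ω_arm),  ω_ring = 0, ω_sun = 1
22(1−ω_arm) = −74(0−ω_arm)  ⇒  96·ω_arm = 22  ⇒  ω_arm = 11/48
ω_out/ω_in = 11/48

11/48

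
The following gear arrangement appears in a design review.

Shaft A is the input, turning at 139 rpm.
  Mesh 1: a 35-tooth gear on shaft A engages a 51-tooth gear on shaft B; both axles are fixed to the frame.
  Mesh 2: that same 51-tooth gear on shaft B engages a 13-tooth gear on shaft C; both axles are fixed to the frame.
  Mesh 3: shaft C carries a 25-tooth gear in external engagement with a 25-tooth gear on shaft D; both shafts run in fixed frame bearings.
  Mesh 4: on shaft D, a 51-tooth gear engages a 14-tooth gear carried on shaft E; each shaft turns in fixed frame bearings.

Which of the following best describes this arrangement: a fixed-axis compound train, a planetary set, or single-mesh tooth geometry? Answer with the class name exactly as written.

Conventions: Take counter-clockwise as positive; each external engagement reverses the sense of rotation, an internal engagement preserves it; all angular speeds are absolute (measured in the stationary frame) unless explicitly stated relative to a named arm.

fixed-axis compound train

4-mesh fixed-axis compound train (all bearings frame-fixed)
classification: fixed-axis compound train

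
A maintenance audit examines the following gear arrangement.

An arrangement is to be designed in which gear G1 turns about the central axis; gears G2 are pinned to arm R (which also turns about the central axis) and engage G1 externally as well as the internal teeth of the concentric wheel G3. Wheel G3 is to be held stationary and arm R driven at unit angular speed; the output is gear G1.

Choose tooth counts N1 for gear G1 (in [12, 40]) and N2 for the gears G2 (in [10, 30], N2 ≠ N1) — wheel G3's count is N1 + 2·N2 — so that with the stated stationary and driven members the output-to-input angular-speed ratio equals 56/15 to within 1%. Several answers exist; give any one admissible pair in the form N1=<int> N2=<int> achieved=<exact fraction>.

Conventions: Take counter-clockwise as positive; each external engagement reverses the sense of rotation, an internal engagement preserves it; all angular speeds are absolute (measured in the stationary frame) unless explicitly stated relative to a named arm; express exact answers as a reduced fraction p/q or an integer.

N1=15 N2=13 achieved=56/15

class = planetary set [ratio 56/15 wanted; Willis about the carrier]
Willis with ω_ring = 0: ω_sun/ω_arm = (N1+N3)/N1; set equal to 56/15  ⇒  N3/N1 = 56/15 − 1 = 41/15
N3 = N1 + 2·N2  ⇒  N2/N1 = (N3/N1 − 1)/2 = (41/15 − 1)/2 = 13/15
smallest multiple with N1 ≥ 12 and N2 ≥ 10: k = 1  ⇒  N1 = 1·15 = 15, N2 = 1·13 = 13 (N1 ≤ 40, N2 ≤ 30, N2 ≠ N1 ✓), N3 = 15 + 2·13 = 41
check: (N1+N3)/N1 with N1 = 15, N3 = 41 gives 56/15; |achieved − target| = 0 ≤ 14/375 ✓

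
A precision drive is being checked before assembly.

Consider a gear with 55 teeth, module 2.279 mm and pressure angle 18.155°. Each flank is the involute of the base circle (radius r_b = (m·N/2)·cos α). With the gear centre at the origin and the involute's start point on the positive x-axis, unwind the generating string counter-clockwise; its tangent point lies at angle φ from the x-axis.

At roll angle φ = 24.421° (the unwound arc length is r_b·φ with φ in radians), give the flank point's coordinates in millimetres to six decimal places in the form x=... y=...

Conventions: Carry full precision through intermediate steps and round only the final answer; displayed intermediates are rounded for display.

class = single-mesh tooth geometry [base-circle involute, m = 2.279, 55T]
pitch radius r_p = m·N/2 = 2.279·55/2 = 62.672500
base radius r_b = r_p·cos α = 62.672500·cos 18.155° = 59.552479
roll angle φ = 24.421° = 0.42622686 rad
x = r_b·(cos φ + φ·sin φ) = 64.718695
y = r_b·(sin φ − φ·cos φ) = 1.509352

x=64.718695 y=1.509352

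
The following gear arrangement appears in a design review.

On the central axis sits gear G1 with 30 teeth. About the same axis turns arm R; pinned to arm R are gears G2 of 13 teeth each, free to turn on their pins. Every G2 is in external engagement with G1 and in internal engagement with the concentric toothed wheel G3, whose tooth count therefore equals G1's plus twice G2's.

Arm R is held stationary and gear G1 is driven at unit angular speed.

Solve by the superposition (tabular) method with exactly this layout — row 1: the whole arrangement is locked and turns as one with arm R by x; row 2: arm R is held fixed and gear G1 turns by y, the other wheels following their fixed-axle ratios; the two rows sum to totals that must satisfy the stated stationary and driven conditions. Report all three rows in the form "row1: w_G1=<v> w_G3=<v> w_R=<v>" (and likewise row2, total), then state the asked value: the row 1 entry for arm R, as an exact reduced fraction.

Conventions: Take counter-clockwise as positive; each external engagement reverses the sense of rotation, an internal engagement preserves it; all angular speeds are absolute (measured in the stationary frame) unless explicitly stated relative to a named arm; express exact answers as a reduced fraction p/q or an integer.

row1: w_G1=0 w_G3=0 w_R=0
row2: w_G1=1 w_G3=-15/28 w_R=0
total: w_G1=1 w_G3=-15/28 w_R=0
asked value: 0

class = planetary set [G3 = 30+2·13 = 56; Willis about the carrier]
row 1 — lock + rotate with arm: ω_sun = ω_ring = ω_arm = x
row 2: sun turns y, ring = −(30/56)·y, arm 0
boundary: total ω_arm = x = 0 and total ω_sun = x + y = 1  ⇒  y = 1, x = 0
row 2 ring = −(30/56)·1 = -15/28
totals (row 1 + row 2): sun 0 + 1 = 1, ring 0 + (-15/28) = -15/28, arm 0 + 0 = 0
asked cell (row1, arm) = 0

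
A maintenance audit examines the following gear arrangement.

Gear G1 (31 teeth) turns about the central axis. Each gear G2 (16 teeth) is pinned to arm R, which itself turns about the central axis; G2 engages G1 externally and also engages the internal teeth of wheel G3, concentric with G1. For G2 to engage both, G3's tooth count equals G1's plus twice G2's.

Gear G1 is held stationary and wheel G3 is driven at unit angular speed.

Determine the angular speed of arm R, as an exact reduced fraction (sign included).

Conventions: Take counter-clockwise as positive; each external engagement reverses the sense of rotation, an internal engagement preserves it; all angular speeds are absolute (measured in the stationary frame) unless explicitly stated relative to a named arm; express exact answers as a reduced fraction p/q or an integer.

planetary set (31T centre, 16T on arm, 63T internal) — Willis relation
ring teeth: 31 + 2·16 = 63
31(ω_sun−ω_arm) = −63(ω_ring−ω_arm),  ω_sun = 0, ω_ring = 1
31(0−ω_arm) = −63(1−ω_arm)  ⇒  94·ω_arm = 63  ⇒  ω_arm = 63/94
exact speed ratio = 63/94

63/94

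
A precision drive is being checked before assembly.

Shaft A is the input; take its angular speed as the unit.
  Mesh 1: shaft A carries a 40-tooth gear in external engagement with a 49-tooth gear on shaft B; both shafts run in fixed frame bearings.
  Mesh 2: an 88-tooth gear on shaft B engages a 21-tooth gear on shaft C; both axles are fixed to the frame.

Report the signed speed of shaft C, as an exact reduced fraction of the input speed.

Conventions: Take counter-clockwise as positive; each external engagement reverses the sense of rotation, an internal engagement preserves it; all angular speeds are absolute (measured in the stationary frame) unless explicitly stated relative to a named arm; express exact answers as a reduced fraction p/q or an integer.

2-mesh fixed-axis compound train (all bearings frame-fixed)
mesh 1 [40T→49T]: |ω|/ω_in = 1×40/49 = 40/49, sense flips to −
mesh 2 [88T→21T]: |ω|/ω_in = (40/49)×88/21 = 3520/1029, sense flips to +
signed output speed (× input speed) = 3520/1029

3520/1029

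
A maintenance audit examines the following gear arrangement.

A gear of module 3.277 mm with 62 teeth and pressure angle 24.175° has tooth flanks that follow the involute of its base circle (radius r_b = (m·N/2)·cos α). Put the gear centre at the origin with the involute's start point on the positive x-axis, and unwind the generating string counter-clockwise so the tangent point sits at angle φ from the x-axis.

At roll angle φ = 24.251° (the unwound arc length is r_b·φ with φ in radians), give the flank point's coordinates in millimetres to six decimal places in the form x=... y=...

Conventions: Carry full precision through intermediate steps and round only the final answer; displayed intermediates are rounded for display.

x=100.611141 y=2.300778

single-mesh involute tooth geometry (62T wheel at module 3.277)
pitch radius r_p = m·N/2 = 3.277·62/2 = 101.587000
base radius r_b = r_p·cos α = 101.587000·cos 24.175° = 92.677708
roll angle φ = 24.251° = 0.42325980 rad
x = r_b·(cos φ + φ·sin φ) = 100.611141
y = r_b·(sin φ − φ·cos φ) = 2.300778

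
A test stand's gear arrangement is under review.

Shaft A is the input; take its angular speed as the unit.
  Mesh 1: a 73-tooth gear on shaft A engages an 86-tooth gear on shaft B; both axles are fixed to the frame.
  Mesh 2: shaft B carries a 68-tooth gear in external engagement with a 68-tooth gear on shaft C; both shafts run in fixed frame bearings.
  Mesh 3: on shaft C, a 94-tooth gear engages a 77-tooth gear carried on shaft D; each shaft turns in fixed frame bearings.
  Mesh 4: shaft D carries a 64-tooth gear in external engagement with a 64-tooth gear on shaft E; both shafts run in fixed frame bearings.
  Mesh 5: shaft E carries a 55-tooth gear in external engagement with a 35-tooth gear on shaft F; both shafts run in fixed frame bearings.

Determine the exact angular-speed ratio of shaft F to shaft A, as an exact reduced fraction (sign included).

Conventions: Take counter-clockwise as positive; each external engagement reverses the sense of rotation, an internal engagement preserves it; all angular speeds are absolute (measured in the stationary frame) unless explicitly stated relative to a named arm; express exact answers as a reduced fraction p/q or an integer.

-3431/2107

class = fixed-axis compound train [5 meshes; 5 ratios multiply, 5 sense flips]
mesh 1 [73T→86T]: running ratio 73/86, sense −
mesh 2 [68T→68T]: running ratio 73/86, sense +
mesh 3 [94T→77T]: running ratio 3431/3311, sense −
mesh 4 [64T→64T]: running ratio 3431/3311, sense +
mesh 5 [55T→35T]: running ratio 3431/2107, sense −
ω_out/ω_in = -3431/2107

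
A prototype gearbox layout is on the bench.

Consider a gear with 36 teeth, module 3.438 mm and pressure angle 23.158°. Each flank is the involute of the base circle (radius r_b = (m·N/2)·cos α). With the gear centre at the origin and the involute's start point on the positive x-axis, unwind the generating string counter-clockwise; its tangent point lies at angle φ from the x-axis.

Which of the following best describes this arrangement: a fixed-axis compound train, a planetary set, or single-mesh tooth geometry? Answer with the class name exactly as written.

recognized (one wheel, involute flank): single-mesh tooth geometry, m = 3.438, N = 36
classification: single-mesh tooth geometry

single-mesh tooth geometry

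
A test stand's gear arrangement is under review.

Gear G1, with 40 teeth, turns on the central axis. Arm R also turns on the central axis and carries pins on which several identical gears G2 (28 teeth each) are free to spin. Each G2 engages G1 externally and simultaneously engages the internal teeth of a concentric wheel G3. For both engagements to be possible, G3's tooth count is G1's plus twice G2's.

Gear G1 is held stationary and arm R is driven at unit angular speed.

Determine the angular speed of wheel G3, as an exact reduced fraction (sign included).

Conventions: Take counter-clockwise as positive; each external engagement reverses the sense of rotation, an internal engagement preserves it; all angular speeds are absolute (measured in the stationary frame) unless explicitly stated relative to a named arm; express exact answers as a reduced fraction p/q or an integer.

planetary set (40T centre, 28T on arm, 96T internal) — Willis relation
ring teeth: 40 + 2·28 = 96
40(ω_sun−ω_arm) = −96(ω_ring−ω_arm),  ω_sun = 0, ω_arm = 1
ω_ring = 1 − (40/96)(0−1) = 17/12
exact speed ratio = 17/12

17/12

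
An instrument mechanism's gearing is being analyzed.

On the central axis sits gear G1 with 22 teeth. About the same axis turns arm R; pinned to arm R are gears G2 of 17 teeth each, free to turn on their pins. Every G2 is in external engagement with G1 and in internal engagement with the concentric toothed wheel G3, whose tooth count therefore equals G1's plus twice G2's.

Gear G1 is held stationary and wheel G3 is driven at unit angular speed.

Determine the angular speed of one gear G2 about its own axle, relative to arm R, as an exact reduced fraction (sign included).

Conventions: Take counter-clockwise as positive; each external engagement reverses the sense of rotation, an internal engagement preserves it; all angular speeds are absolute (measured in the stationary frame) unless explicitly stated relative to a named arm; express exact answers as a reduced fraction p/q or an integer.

616/663

class = planetary set [G3 = 22+2·17 = 56; Willis about the carrier]
ring teeth: 22 + 2·17 = 56
22(ω_sun−ω_arm) = −56(ω_ring−ω_arm),  ω_sun = 0, ω_ring = 1
22(0−ω_arm) = −56(1−ω_arm)  ⇒  78·ω_arm = 56  ⇒  ω_arm = 28/39
sun–planet mesh: 22·(0−28/39) = −17·(ω_p−ω_arm)  ⇒  ω_p−ω_arm = 616/663
exact speed ratio = 616/663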